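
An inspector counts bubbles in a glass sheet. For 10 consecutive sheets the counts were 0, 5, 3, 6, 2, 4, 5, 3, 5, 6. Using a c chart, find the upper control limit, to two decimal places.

c̄ = (0 + 5 + 3 + 6 + 2 + 4 + 5 + 3 + 5 + 6) / 10 = 39 / 10 = 3.9000
UCL = c̄ + 3√c̄ = 3.9000 + 3 × √3.9000 = 3.9000 + 3 × 1.9748 = 9.8245

9.82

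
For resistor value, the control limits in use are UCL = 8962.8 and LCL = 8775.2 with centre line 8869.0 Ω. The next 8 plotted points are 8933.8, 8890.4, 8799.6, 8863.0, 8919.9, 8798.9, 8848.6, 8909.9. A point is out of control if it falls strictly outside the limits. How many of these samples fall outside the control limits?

All 8 points lie within [8775.2, 8962.8].

0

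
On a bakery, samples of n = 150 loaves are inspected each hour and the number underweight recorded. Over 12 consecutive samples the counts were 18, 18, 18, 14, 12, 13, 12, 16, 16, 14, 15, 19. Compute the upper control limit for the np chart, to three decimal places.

26.574

p̄ = Σdᵢ / (k·n) = 185 / (12 × 150) = 0.10278
UCL = np̄ + 3·√(np̄(1−p̄)) = 15.4167 + 3 × √(15.4167×0.89722) = 15.4167 + 3 × 3.7192 = 26.5742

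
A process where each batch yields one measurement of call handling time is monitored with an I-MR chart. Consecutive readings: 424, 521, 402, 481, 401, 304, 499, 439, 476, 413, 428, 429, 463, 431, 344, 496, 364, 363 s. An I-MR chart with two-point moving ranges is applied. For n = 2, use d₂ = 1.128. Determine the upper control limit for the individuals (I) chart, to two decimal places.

626.96

X̄ = (424 + 521 + 402 + 481 + 401 + 304 + 499 + 439 + 476 + 413 + 428 + 429 + 463 + 431 + 344 + 496 + 364 + 363) / 18 = 426.5556
Moving ranges: 97, 119, 79, 80, 97, 195, 60, 37, 63, 15, 1, 34, 32, 87, 152, 132, 1; M̄R̄ = 1281.0000 / 17 = 75.3529
UCL = X̄ + 3·M̄R̄/d₂ = 426.5556 + 3 × 75.3529 / 1.128 = 626.9623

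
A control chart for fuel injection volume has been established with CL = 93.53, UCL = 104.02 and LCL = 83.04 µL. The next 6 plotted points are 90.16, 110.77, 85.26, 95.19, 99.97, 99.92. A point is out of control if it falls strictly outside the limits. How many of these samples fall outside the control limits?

Compare each point to [83.04, 104.02]: sample 2 = 110.77 > UCL.

1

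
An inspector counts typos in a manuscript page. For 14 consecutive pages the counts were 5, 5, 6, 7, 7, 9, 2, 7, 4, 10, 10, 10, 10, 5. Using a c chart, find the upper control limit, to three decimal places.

c̄ = (5 + 5 + 6 + 7 + 7 + 9 + 2 + 7 + 4 + 10 + 10 + 10 + 10 + 5) / 14 = 97 / 14 = 6.9286
UCL = c̄ + 3√c̄ = 6.9286 + 3 × √6.9286 = 6.9286 + 3 × 2.6322 = 14.8252

14.825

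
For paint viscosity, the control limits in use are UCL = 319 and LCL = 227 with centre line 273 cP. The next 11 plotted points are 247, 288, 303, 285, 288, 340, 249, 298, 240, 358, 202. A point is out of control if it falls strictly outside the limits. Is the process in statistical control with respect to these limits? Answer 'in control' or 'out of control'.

Compare each point to [227, 319]: sample 6 = 340 > UCL; sample 10 = 358 > UCL; sample 11 = 202 < LCL.

out of control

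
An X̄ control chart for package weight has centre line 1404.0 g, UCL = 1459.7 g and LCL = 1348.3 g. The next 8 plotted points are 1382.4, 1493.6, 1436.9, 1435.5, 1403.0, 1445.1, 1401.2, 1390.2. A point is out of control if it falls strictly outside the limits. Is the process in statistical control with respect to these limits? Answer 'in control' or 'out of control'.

out of control

Compare each point to [1348.3, 1459.7]: sample 2 = 1493.6 > UCL.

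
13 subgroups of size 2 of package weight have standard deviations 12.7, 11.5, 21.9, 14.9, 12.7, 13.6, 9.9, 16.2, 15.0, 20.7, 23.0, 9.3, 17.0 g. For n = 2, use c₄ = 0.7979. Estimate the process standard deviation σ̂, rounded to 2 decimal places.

19.13

s̄ = (12.7 + 11.5 + 21.9 + 14.9 + 12.7 + 13.6 + 9.9 + 16.2 + 15.0 + 20.7 + 23.0 + 9.3 + 17.0) / 13 = 15.2615
σ̂ = s̄ / c₄ = 15.2615 / 0.7979 = 19.1271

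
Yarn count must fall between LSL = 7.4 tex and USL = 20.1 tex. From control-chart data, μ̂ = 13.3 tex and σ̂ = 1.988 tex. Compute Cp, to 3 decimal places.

1.065

Cp = (USL − LSL) / (6σ̂) = (20.1 − 7.4) / (6 × 1.988) = 12.7000 / 11.9280 = 1.0647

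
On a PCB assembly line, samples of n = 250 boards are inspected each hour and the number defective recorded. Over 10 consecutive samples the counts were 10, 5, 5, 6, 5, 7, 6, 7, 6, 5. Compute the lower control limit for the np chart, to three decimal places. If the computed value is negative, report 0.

p̄ = Σdᵢ / (k·n) = 62 / (10 × 250) = 0.02480
LCL = np̄ − 3·√(np̄(1−p̄)) = 6.2000 − 3 × 2.4589 = -1.1767 → 0 (negative, so LCL = 0)

0.000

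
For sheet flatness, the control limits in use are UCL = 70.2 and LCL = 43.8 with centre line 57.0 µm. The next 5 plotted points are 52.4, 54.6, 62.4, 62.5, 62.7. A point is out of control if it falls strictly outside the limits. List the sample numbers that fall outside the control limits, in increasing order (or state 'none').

All 5 points lie within [43.8, 70.2].

none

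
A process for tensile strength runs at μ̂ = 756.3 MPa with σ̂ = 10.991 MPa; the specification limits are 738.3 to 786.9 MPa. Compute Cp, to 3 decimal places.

0.737

Cp = (USL − LSL) / (6σ̂) = (786.9 − 738.3) / (6 × 10.991) = 48.6000 / 65.9460 = 0.7370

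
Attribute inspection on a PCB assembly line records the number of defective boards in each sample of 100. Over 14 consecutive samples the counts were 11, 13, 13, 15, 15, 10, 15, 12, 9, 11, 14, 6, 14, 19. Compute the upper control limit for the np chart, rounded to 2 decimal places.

22.61

p̄ = Σdᵢ / (k·n) = 177 / (14 × 100) = 0.12643
UCL = np̄ + 3·√(np̄(1−p̄)) = 12.6429 + 3 × √(12.6429×0.87357) = 12.6429 + 3 × 3.3233 = 22.6128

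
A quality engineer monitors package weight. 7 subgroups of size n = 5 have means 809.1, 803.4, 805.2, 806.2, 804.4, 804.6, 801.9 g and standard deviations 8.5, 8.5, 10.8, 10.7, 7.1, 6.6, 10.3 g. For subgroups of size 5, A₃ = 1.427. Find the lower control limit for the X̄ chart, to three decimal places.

792.230

X̄̄ = (809.1 + 803.4 + 805.2 + 806.2 + 804.4 + 804.6 + 801.9) / 7 = 804.9714
s̄ = (8.5 + 8.5 + 10.8 + 10.7 + 7.1 + 6.6 + 10.3) / 7 = 8.9286
LCL = X̄̄ − A₃·s̄ = 804.9714 − 1.427 × 8.9286 = 792.2304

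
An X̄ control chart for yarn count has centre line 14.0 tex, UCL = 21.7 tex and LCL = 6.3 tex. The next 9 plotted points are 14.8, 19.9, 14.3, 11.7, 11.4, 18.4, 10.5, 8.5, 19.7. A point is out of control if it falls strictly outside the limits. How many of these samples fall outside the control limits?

0

All 9 points lie within [6.3, 21.7].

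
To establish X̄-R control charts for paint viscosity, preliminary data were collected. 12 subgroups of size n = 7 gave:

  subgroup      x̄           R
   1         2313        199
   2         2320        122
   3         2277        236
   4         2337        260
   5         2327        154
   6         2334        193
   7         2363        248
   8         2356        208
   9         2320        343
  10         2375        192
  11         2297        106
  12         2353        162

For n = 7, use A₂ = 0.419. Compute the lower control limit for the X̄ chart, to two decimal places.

2246.40

X̄̄ = (2313 + 2320 + 2277 + 2337 + 2327 + 2334 + 2363 + 2356 + 2320 + 2375 + 2297 + 2353) / 12 = 27972.0000 / 12 = 2331.0000
R̄ = (199 + 122 + 236 + 260 + 154 + 193 + 248 + 208 + 343 + 192 + 106 + 162) / 12 = 2423.0000 / 12 = 201.9167
LCL = X̄̄ − A₂·R̄ = 2331.0000 − 0.419 × 201.9167 = 2246.3969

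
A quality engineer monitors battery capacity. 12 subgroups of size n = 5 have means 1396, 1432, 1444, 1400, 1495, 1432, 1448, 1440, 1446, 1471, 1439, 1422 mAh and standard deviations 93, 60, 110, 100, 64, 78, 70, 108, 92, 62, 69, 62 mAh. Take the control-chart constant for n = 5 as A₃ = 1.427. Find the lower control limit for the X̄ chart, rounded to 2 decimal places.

X̄̄ = (1396 + 1432 + 1444 + 1400 + 1495 + 1432 + 1448 + 1440 + 1446 + 1471 + 1439 + 1422) / 12 = 1438.7500
s̄ = (93 + 60 + 110 + 100 + 64 + 78 + 70 + 108 + 92 + 62 + 69 + 62) / 12 = 80.6667
LCL = X̄̄ − A₃·s̄ = 1438.7500 − 1.427 × 80.6667 = 1323.6387

1323.64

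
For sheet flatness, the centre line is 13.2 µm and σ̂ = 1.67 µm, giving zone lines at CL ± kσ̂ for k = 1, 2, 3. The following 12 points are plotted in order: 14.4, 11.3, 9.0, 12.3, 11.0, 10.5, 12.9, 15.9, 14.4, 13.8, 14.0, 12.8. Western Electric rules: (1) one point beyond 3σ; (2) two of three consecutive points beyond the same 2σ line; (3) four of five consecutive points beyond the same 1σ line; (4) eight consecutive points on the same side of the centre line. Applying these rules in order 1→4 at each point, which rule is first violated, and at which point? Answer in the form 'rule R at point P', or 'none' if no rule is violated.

Zone of each point (C = within 1σ̂, B = 1σ̂–2σ̂, A = 2σ̂–3σ̂, * = beyond 3σ̂; sign = side of CL): 1:+C, 2:-B, 3:-A, 4:-C, 5:-B, 6:-B, 7:-C, 8:+B, 9:+C, 10:+C, 11:+C, 12:-C
Rule 3 (four of five consecutive points beyond the same 1σ limit) is satisfied at point 6.

rule 3 at point 6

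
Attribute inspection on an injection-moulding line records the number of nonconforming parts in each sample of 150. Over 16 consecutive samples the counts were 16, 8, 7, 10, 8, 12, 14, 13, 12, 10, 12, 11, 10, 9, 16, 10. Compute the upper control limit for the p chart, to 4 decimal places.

0.1384

p̄ = Σdᵢ / (k·n) = 178 / (16 × 150) = 0.07417
UCL = p̄ + 3·√(p̄(1−p̄)/n) = 0.07417 + 3 × √(0.07417×0.92583/150) = 0.07417 + 3 × 0.02140 = 0.13835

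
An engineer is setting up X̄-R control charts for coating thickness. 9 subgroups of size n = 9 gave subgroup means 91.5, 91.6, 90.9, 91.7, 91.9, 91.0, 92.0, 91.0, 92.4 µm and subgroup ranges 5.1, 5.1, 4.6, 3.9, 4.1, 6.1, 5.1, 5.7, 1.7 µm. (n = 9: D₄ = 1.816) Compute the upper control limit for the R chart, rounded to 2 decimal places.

8.35

R̄ = (5.1 + 5.1 + 4.6 + 3.9 + 4.1 + 6.1 + 5.1 + 5.7 + 1.7) / 9 = 41.4000 / 9 = 4.6000
UCL_R = D₄·R̄ = 1.816 × 4.6000 = 8.3536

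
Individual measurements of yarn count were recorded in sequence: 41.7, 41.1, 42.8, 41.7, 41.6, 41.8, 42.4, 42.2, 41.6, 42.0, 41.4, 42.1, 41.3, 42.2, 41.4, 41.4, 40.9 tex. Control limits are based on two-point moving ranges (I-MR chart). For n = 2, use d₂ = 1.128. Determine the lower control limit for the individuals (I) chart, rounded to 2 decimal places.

X̄ = (41.7 + 41.1 + 42.8 + 41.7 + 41.6 + 41.8 + 42.4 + 42.2 + 41.6 + 42.0 + 41.4 + 42.1 + 41.3 + 42.2 + 41.4 + 41.4 + 40.9) / 17 = 41.7412
Moving ranges: 0.6, 1.7, 1.1, 0.1, 0.2, 0.6, 0.2, 0.6, 0.4, 0.6, 0.7, 0.8, 0.9, 0.8, 0.0, 0.5; M̄R̄ = 9.8000 / 16 = 0.6125
LCL = X̄ − 3·M̄R̄/d₂ = 41.7412 − 3 × 0.6125 / 1.128 = 40.1122

40.11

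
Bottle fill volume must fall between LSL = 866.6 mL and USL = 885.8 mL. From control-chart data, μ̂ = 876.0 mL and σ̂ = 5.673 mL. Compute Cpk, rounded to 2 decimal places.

0.55

Cpu = (USL − μ̂) / (3σ̂) = (885.8 − 876.0) / (3 × 5.673) = 0.5758; Cpl = (μ̂ − LSL) / (3σ̂) = (876.0 − 866.6) / (3 × 5.673) = 0.5523; Cpk = min(Cpu, Cpl) = 0.5523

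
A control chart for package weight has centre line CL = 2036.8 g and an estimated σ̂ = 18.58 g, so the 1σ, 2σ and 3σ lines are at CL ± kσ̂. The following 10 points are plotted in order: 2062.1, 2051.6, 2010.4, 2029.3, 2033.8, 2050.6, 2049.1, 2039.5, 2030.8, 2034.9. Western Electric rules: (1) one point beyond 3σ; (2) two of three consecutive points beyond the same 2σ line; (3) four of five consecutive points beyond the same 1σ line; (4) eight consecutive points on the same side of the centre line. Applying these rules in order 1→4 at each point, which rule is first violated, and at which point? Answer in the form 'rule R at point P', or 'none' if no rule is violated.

none

Zone of each point (C = within 1σ̂, B = 1σ̂–2σ̂, A = 2σ̂–3σ̂, * = beyond 3σ̂; sign = side of CL): 1:+B, 2:+C, 3:-B, 4:-C, 5:-C, 6:+C, 7:+C, 8:+C, 9:-C, 10:-C
No rule fires across all 10 points.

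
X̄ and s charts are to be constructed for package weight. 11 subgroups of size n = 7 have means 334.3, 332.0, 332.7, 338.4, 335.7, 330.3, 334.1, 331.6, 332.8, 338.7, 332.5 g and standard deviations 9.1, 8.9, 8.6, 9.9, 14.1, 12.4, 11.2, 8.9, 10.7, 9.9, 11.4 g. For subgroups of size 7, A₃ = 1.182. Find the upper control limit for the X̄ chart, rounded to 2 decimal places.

346.29

X̄̄ = (334.3 + 332.0 + 332.7 + 338.4 + 335.7 + 330.3 + 334.1 + 331.6 + 332.8 + 338.7 + 332.5) / 11 = 333.9182
s̄ = (9.1 + 8.9 + 8.6 + 9.9 + 14.1 + 12.4 + 11.2 + 8.9 + 10.7 + 9.9 + 11.4) / 11 = 10.4636
UCL = X̄̄ + A₃·s̄ = 333.9182 + 1.182 × 10.4636 = 346.2862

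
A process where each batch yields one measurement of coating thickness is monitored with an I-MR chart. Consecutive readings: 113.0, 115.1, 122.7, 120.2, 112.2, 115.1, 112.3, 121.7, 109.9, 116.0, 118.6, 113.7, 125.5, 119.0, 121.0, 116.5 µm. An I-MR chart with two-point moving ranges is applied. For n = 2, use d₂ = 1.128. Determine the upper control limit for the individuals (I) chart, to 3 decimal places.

132.191

X̄ = (113.0 + 115.1 + 122.7 + 120.2 + 112.2 + 115.1 + 112.3 + 121.7 + 109.9 + 116.0 + 118.6 + 113.7 + 125.5 + 119.0 + 121.0 + 116.5) / 16 = 117.0312
Moving ranges: 2.1, 7.6, 2.5, 8.0, 2.9, 2.8, 9.4, 11.8, 6.1, 2.6, 4.9, 11.8, 6.5, 2.0, 4.5; M̄R̄ = 85.5000 / 15 = 5.7000
UCL = X̄ + 3·M̄R̄/d₂ = 117.0312 + 3 × 5.7000 / 1.128 = 132.1908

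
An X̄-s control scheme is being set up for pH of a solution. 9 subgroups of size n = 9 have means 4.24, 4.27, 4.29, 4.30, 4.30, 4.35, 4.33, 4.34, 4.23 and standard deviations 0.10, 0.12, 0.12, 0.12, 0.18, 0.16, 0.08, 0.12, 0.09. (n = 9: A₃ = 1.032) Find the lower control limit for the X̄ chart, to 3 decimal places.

X̄̄ = (4.24 + 4.27 + 4.29 + 4.30 + 4.30 + 4.35 + 4.33 + 4.34 + 4.23) / 9 = 4.2944
s̄ = (0.10 + 0.12 + 0.12 + 0.12 + 0.18 + 0.16 + 0.08 + 0.12 + 0.09) / 9 = 0.1211
LCL = X̄̄ − A₃·s̄ = 4.2944 − 1.032 × 0.1211 = 4.1695

4.169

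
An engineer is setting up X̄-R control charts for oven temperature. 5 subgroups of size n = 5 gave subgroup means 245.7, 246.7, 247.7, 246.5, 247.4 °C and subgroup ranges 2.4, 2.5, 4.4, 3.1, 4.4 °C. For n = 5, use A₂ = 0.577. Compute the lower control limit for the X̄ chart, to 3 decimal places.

X̄̄ = (245.7 + 246.7 + 247.7 + 246.5 + 247.4) / 5 = 1234.0000 / 5 = 246.8000
R̄ = (2.4 + 2.5 + 4.4 + 3.1 + 4.4) / 5 = 16.8000 / 5 = 3.3600
LCL = X̄̄ − A₂·R̄ = 246.8000 − 0.577 × 3.3600 = 244.8613

244.861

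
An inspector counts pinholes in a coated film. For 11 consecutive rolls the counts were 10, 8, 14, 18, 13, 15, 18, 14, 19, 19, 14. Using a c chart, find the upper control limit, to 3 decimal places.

c̄ = (10 + 8 + 14 + 18 + 13 + 15 + 18 + 14 + 19 + 19 + 14) / 11 = 162 / 11 = 14.7273
UCL = c̄ + 3√c̄ = 14.7273 + 3 × √14.7273 = 14.7273 + 3 × 3.8376 = 26.2401

26.240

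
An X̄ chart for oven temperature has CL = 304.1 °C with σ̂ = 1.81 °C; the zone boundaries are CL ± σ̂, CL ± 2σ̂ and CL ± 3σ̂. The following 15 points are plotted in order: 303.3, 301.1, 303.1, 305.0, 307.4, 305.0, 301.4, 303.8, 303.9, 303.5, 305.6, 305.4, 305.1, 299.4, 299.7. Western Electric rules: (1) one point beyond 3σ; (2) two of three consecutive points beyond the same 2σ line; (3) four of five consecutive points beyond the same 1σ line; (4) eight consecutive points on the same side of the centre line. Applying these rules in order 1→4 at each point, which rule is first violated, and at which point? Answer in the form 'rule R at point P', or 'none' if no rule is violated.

rule 2 at point 15

Zone of each point (C = within 1σ̂, B = 1σ̂–2σ̂, A = 2σ̂–3σ̂, * = beyond 3σ̂; sign = side of CL): 1:-C, 2:-B, 3:-C, 4:+C, 5:+B, 6:+C, 7:-B, 8:-C, 9:-C, 10:-C, 11:+C, 12:+C, 13:+C, 14:-A, 15:-A
Rule 2 (two of three consecutive points beyond the same 2σ limit) is satisfied at point 15.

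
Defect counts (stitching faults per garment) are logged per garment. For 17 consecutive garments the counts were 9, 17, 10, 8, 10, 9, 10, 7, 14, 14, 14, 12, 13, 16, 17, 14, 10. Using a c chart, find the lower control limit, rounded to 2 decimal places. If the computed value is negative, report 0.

c̄ = (9 + 17 + 10 + 8 + 10 + 9 + 10 + 7 + 14 + 14 + 14 + 12 + 13 + 16 + 17 + 14 + 10) / 17 = 204 / 17 = 12.0000
LCL = c̄ − 3√c̄ = 12.0000 − 3 × 3.4641 = 1.6077

1.61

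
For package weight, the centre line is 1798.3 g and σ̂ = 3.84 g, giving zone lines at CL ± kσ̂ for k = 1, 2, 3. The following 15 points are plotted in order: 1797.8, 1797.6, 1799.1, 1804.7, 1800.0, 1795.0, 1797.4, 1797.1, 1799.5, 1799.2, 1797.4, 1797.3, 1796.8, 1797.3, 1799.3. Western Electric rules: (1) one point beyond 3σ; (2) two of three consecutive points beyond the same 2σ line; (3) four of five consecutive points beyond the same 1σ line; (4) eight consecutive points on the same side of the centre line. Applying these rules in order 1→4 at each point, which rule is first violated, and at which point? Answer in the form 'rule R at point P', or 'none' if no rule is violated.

Zone of each point (C = within 1σ̂, B = 1σ̂–2σ̂, A = 2σ̂–3σ̂, * = beyond 3σ̂; sign = side of CL): 1:-C, 2:-C, 3:+C, 4:+B, 5:+C, 6:-C, 7:-C, 8:-C, 9:+C, 10:+C, 11:-C, 12:-C, 13:-C, 14:-C, 15:+C
No rule fires across all 15 points.

none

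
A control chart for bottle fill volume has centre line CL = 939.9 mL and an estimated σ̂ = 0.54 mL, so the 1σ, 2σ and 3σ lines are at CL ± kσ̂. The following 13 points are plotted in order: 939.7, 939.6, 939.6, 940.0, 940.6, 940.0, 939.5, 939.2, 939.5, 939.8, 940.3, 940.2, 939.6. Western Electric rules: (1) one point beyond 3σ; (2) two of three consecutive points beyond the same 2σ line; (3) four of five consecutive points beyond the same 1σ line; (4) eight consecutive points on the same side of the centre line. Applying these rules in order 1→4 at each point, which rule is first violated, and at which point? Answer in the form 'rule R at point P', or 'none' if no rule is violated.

none

Zone of each point (C = within 1σ̂, B = 1σ̂–2σ̂, A = 2σ̂–3σ̂, * = beyond 3σ̂; sign = side of CL): 1:-C, 2:-C, 3:-C, 4:+C, 5:+B, 6:+C, 7:-C, 8:-B, 9:-C, 10:-C, 11:+C, 12:+C, 13:-C
No rule fires across all 13 points.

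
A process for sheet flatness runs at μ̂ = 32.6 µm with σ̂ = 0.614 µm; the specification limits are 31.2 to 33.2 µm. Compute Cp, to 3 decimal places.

Cp = (USL − LSL) / (6σ̂) = (33.2 − 31.2) / (6 × 0.614) = 2.0000 / 3.6840 = 0.5429

0.543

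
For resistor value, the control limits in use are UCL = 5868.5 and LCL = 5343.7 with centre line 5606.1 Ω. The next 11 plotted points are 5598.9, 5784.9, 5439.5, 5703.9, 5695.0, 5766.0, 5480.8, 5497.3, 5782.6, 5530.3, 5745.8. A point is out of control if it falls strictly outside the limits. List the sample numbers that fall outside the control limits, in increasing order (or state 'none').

All 11 points lie within [5343.7, 5868.5].

none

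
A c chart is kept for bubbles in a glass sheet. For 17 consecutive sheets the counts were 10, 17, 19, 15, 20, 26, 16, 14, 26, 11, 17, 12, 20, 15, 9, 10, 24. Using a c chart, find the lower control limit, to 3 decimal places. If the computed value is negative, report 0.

4.332

c̄ = (10 + 17 + 19 + 15 + 20 + 26 + 16 + 14 + 26 + 11 + 17 + 12 + 20 + 15 + 9 + 10 + 24) / 17 = 281 / 17 = 16.5294
LCL = c̄ − 3√c̄ = 16.5294 − 3 × 4.0656 = 4.3325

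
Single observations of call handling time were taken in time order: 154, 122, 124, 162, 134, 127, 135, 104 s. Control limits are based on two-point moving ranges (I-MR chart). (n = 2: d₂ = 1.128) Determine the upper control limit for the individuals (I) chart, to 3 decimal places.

X̄ = (154 + 122 + 124 + 162 + 134 + 127 + 135 + 104) / 8 = 132.7500
Moving ranges: 32, 2, 38, 28, 7, 8, 31; M̄R̄ = 146.0000 / 7 = 20.8571
UCL = X̄ + 3·M̄R̄/d₂ = 132.7500 + 3 × 20.8571 / 1.128 = 188.2211

188.221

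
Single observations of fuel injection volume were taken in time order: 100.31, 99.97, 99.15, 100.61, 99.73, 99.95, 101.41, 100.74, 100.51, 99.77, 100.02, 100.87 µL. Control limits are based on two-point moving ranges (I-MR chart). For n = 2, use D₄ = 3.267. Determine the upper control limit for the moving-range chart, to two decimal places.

Moving ranges: 0.34, 0.82, 1.46, 0.88, 0.22, 1.46, 0.67, 0.23, 0.74, 0.25, 0.85; M̄R̄ = 7.9200 / 11 = 0.7200
UCL_MR = D₄·M̄R̄ = 3.267 × 0.7200 = 2.3522

2.35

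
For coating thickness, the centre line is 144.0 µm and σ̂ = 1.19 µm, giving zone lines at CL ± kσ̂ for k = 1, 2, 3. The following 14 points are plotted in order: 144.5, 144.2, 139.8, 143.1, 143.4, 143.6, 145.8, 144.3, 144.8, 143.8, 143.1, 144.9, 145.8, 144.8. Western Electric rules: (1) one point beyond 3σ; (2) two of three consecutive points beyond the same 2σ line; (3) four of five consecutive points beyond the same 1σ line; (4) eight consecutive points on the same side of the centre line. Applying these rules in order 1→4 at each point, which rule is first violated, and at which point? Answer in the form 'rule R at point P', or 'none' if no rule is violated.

Zone of each point (C = within 1σ̂, B = 1σ̂–2σ̂, A = 2σ̂–3σ̂, * = beyond 3σ̂; sign = side of CL): 1:+C, 2:+C, 3:-*, 4:-C, 5:-C, 6:-C, 7:+B, 8:+C, 9:+C, 10:-C, 11:-C, 12:+C, 13:+B, 14:+C
Rule 1 (one point beyond the 3σ limits) is satisfied at point 3.

rule 1 at point 3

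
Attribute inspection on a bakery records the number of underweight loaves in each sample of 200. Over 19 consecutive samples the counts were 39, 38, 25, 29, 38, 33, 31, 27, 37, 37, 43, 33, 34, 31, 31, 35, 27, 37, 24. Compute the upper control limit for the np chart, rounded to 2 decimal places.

p̄ = Σdᵢ / (k·n) = 629 / (19 × 200) = 0.16553
UCL = np̄ + 3·√(np̄(1−p̄)) = 33.1053 + 3 × √(33.1053×0.83447) = 33.1053 + 3 × 5.2560 = 48.8732

48.87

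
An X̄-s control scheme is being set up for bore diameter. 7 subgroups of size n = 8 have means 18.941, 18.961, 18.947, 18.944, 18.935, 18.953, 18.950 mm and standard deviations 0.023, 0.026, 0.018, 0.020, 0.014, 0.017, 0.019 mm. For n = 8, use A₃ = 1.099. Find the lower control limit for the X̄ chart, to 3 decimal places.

X̄̄ = (18.941 + 18.961 + 18.947 + 18.944 + 18.935 + 18.953 + 18.950) / 7 = 18.9473
s̄ = (0.023 + 0.026 + 0.018 + 0.020 + 0.014 + 0.017 + 0.019) / 7 = 0.0196
LCL = X̄̄ − A₃·s̄ = 18.9473 − 1.099 × 0.0196 = 18.9258

18.926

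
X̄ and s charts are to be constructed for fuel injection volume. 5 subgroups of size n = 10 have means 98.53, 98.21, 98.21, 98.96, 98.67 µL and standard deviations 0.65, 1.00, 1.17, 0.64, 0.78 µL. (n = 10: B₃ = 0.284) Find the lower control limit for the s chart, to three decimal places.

0.241

s̄ = (0.65 + 1.00 + 1.17 + 0.64 + 0.78) / 5 = 0.8480
LCL_s = B₃·s̄ = 0.284 × 0.8480 = 0.2408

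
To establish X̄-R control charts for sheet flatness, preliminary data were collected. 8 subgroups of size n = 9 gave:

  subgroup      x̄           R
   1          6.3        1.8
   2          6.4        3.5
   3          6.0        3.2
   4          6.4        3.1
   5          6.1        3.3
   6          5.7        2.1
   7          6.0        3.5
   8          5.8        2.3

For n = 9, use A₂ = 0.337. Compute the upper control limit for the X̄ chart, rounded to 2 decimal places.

X̄̄ = (6.3 + 6.4 + 6.0 + 6.4 + 6.1 + 5.7 + 6.0 + 5.8) / 8 = 48.7000 / 8 = 6.0875
R̄ = (1.8 + 3.5 + 3.2 + 3.1 + 3.3 + 2.1 + 3.5 + 2.3) / 8 = 22.8000 / 8 = 2.8500
UCL = X̄̄ + A₂·R̄ = 6.0875 + 0.337 × 2.8500 = 7.0480

7.05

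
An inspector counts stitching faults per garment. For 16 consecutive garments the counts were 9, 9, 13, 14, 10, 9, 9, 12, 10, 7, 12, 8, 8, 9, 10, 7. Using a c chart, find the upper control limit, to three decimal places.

c̄ = (9 + 9 + 13 + 14 + 10 + 9 + 9 + 12 + 10 + 7 + 12 + 8 + 8 + 9 + 10 + 7) / 16 = 156 / 16 = 9.7500
UCL = c̄ + 3√c̄ = 9.7500 + 3 × √9.7500 = 9.7500 + 3 × 3.1225 = 19.1175

19.117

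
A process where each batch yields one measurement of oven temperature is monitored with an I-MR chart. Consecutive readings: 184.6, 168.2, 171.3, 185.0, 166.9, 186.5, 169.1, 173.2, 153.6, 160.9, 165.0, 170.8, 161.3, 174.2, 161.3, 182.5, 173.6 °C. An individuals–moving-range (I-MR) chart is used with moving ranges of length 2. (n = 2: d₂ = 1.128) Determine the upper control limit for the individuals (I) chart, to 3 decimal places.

X̄ = (184.6 + 168.2 + 171.3 + 185.0 + 166.9 + 186.5 + 169.1 + 173.2 + 153.6 + 160.9 + 165.0 + 170.8 + 161.3 + 174.2 + 161.3 + 182.5 + 173.6) / 17 = 171.0588
Moving ranges: 16.4, 3.1, 13.7, 18.1, 19.6, 17.4, 4.1, 19.6, 7.3, 4.1, 5.8, 9.5, 12.9, 12.9, 21.2, 8.9; M̄R̄ = 194.6000 / 16 = 12.1625
UCL = X̄ + 3·M̄R̄/d₂ = 171.0588 + 3 × 12.1625 / 1.128 = 203.4059

203.406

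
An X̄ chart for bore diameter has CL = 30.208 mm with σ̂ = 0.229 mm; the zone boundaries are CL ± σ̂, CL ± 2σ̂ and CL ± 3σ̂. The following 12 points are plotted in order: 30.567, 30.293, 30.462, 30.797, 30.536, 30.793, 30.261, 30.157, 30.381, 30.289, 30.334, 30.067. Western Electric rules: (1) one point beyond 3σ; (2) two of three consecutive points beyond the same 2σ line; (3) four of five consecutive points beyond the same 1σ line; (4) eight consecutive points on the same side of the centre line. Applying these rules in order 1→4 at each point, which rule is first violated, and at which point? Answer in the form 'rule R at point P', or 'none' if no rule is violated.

Zone of each point (C = within 1σ̂, B = 1σ̂–2σ̂, A = 2σ̂–3σ̂, * = beyond 3σ̂; sign = side of CL): 1:+B, 2:+C, 3:+B, 4:+A, 5:+B, 6:+A, 7:+C, 8:-C, 9:+C, 10:+C, 11:+C, 12:-C
Rule 3 (four of five consecutive points beyond the same 1σ limit) is satisfied at point 5.

rule 3 at point 5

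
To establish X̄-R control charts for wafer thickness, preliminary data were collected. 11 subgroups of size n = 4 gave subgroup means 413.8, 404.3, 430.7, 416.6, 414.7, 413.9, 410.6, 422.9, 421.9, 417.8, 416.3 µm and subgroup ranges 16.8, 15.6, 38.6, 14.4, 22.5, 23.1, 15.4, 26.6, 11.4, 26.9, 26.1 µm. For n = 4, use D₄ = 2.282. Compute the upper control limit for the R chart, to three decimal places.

49.250

R̄ = (16.8 + 15.6 + 38.6 + 14.4 + 22.5 + 23.1 + 15.4 + 26.6 + 11.4 + 26.9 + 26.1) / 11 = 237.4000 / 11 = 21.5818
UCL_R = D₄·R̄ = 2.282 × 21.5818 = 49.2497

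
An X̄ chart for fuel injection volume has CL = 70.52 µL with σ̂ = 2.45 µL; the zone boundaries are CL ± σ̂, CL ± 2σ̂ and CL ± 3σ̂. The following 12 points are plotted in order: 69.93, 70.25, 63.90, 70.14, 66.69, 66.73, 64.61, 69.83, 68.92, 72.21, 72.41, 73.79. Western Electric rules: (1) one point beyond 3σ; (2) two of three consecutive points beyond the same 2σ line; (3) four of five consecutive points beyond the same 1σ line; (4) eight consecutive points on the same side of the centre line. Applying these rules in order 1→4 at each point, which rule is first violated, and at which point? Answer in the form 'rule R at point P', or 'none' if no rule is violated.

rule 3 at point 7

Zone of each point (C = within 1σ̂, B = 1σ̂–2σ̂, A = 2σ̂–3σ̂, * = beyond 3σ̂; sign = side of CL): 1:-C, 2:-C, 3:-A, 4:-C, 5:-B, 6:-B, 7:-A, 8:-C, 9:-C, 10:+C, 11:+C, 12:+B
Rule 3 (four of five consecutive points beyond the same 1σ limit) is satisfied at point 7.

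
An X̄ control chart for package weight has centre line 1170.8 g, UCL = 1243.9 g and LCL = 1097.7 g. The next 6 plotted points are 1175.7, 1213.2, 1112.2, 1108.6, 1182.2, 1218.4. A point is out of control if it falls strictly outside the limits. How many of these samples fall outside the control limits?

All 6 points lie within [1097.7, 1243.9].

0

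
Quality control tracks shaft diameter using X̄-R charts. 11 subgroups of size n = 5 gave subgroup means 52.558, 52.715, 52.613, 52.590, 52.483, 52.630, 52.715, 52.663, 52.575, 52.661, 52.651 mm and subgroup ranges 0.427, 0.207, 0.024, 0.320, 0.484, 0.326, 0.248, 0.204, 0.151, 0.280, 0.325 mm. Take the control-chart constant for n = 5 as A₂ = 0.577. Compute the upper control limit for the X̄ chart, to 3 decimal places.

52.780

X̄̄ = (52.558 + 52.715 + 52.613 + 52.590 + 52.483 + 52.630 + 52.715 + 52.663 + 52.575 + 52.661 + 52.651) / 11 = 578.8540 / 11 = 52.6231
R̄ = (0.427 + 0.207 + 0.024 + 0.320 + 0.484 + 0.326 + 0.248 + 0.204 + 0.151 + 0.280 + 0.325) / 11 = 2.9960 / 11 = 0.2724
UCL = X̄̄ + A₂·R̄ = 52.6231 + 0.577 × 0.2724 = 52.7802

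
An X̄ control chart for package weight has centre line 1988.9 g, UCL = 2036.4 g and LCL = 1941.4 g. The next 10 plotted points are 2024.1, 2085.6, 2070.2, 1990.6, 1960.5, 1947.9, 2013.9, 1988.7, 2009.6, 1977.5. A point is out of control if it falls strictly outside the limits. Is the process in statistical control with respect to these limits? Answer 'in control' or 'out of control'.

out of control

Compare each point to [1941.4, 2036.4]: sample 2 = 2085.6 > UCL; sample 3 = 2070.2 > UCL.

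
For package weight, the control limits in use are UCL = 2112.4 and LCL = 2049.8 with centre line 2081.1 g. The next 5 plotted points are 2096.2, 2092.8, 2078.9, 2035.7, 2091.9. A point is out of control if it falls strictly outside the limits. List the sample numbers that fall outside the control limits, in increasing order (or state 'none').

4

Compare each point to [2049.8, 2112.4]: sample 4 = 2035.7 < LCL.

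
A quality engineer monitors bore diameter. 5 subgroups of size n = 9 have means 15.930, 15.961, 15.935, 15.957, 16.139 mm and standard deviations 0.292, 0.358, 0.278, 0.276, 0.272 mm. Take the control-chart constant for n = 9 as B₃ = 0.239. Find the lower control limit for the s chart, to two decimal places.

0.07

s̄ = (0.292 + 0.358 + 0.278 + 0.276 + 0.272) / 5 = 0.2952
LCL_s = B₃·s̄ = 0.239 × 0.2952 = 0.0706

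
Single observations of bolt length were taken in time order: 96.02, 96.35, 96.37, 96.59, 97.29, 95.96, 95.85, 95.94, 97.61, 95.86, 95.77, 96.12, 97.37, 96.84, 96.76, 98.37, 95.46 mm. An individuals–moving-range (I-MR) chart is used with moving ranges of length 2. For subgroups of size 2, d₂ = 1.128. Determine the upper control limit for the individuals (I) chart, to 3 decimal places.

X̄ = (96.02 + 96.35 + 96.37 + 96.59 + 97.29 + 95.96 + 95.85 + 95.94 + 97.61 + 95.86 + 95.77 + 96.12 + 97.37 + 96.84 + 96.76 + 98.37 + 95.46) / 17 = 96.5018
Moving ranges: 0.33, 0.02, 0.22, 0.70, 1.33, 0.11, 0.09, 1.67, 1.75, 0.09, 0.35, 1.25, 0.53, 0.08, 1.61, 2.91; M̄R̄ = 13.0400 / 16 = 0.8150
UCL = X̄ + 3·M̄R̄/d₂ = 96.5018 + 3 × 0.8150 / 1.128 = 98.6693

98.669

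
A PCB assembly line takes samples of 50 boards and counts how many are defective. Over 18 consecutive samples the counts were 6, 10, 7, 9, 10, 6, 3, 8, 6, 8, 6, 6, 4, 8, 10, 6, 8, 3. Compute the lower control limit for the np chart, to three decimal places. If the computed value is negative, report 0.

0.000

p̄ = Σdᵢ / (k·n) = 124 / (18 × 50) = 0.13778
LCL = np̄ − 3·√(np̄(1−p̄)) = 6.8889 − 3 × 2.4372 = -0.4226 → 0 (negative, so LCL = 0)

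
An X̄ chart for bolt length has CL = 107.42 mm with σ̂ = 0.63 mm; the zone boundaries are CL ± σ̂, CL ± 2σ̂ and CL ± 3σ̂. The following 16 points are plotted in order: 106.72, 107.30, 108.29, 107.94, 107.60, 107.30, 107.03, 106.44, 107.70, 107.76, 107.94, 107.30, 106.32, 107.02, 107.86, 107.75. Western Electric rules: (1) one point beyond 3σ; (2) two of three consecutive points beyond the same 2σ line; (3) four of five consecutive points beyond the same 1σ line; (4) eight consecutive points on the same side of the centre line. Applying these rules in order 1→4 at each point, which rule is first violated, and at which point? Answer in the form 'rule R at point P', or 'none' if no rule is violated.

none

Zone of each point (C = within 1σ̂, B = 1σ̂–2σ̂, A = 2σ̂–3σ̂, * = beyond 3σ̂; sign = side of CL): 1:-B, 2:-C, 3:+B, 4:+C, 5:+C, 6:-C, 7:-C, 8:-B, 9:+C, 10:+C, 11:+C, 12:-C, 13:-B, 14:-C, 15:+C, 16:+C
No rule fires across all 16 points.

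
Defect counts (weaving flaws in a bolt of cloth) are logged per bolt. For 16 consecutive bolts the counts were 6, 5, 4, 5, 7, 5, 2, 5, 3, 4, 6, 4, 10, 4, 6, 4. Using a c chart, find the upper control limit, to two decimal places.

11.71

c̄ = (6 + 5 + 4 + 5 + 7 + 5 + 2 + 5 + 3 + 4 + 6 + 4 + 10 + 4 + 6 + 4) / 16 = 80 / 16 = 5.0000
UCL = c̄ + 3√c̄ = 5.0000 + 3 × √5.0000 = 5.0000 + 3 × 2.2361 = 11.7082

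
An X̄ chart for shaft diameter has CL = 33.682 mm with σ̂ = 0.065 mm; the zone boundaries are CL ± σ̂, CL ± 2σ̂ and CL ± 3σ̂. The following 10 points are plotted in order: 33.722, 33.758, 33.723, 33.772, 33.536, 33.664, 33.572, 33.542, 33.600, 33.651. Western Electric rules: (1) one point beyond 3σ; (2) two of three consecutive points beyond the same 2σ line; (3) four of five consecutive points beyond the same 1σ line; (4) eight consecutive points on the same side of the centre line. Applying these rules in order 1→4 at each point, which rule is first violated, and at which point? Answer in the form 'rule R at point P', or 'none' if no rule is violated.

Zone of each point (C = within 1σ̂, B = 1σ̂–2σ̂, A = 2σ̂–3σ̂, * = beyond 3σ̂; sign = side of CL): 1:+C, 2:+B, 3:+C, 4:+B, 5:-A, 6:-C, 7:-B, 8:-A, 9:-B, 10:-C
Rule 3 (four of five consecutive points beyond the same 1σ limit) is satisfied at point 9.

rule 3 at point 9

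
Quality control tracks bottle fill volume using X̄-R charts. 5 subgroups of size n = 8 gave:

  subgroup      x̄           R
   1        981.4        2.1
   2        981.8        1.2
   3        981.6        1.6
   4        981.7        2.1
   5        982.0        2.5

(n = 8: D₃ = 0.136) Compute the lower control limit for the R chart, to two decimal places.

R̄ = (2.1 + 1.2 + 1.6 + 2.1 + 2.5) / 5 = 9.5000 / 5 = 1.9000
LCL_R = D₃·R̄ = 0.136 × 1.9000 = 0.2584

0.26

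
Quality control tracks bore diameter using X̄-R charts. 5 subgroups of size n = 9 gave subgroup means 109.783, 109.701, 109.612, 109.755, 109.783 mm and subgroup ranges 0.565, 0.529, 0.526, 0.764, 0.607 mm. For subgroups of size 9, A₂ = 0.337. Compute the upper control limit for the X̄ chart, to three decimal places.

X̄̄ = (109.783 + 109.701 + 109.612 + 109.755 + 109.783) / 5 = 548.6340 / 5 = 109.7268
R̄ = (0.565 + 0.529 + 0.526 + 0.764 + 0.607) / 5 = 2.9910 / 5 = 0.5982
UCL = X̄̄ + A₂·R̄ = 109.7268 + 0.337 × 0.5982 = 109.9284

109.928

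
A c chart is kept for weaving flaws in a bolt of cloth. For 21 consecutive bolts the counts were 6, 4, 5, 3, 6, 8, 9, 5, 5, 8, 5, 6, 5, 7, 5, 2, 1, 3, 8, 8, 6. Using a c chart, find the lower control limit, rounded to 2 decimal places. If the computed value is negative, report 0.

0.00

c̄ = (6 + 4 + 5 + 3 + 6 + 8 + 9 + 5 + 5 + 8 + 5 + 6 + 5 + 7 + 5 + 2 + 1 + 3 + 8 + 8 + 6) / 21 = 115 / 21 = 5.4762
LCL = c̄ − 3√c̄ = 5.4762 − 3 × 2.3401 = -1.5442 → 0 (cannot be negative)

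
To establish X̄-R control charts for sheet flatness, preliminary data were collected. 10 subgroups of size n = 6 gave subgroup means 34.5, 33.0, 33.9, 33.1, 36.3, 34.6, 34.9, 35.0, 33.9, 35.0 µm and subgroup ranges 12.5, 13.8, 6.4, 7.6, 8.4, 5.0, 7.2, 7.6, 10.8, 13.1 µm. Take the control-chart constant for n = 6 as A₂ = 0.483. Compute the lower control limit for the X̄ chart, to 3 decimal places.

29.957

X̄̄ = (34.5 + 33.0 + 33.9 + 33.1 + 36.3 + 34.6 + 34.9 + 35.0 + 33.9 + 35.0) / 10 = 344.2000 / 10 = 34.4200
R̄ = (12.5 + 13.8 + 6.4 + 7.6 + 8.4 + 5.0 + 7.2 + 7.6 + 10.8 + 13.1) / 10 = 92.4000 / 10 = 9.2400
LCL = X̄̄ − A₂·R̄ = 34.4200 − 0.483 × 9.2400 = 29.9571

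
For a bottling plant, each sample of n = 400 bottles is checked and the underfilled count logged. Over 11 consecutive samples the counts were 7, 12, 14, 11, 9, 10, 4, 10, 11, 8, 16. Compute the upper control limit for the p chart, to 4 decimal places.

p̄ = Σdᵢ / (k·n) = 112 / (11 × 400) = 0.02545
UCL = p̄ + 3·√(p̄(1−p̄)/n) = 0.02545 + 3 × √(0.02545×0.97455/400) = 0.02545 + 3 × 0.00788 = 0.04908

0.0491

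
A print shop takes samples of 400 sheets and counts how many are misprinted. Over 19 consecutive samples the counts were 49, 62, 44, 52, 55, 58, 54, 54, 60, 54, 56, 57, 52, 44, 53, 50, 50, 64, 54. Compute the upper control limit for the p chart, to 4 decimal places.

p̄ = Σdᵢ / (k·n) = 1022 / (19 × 400) = 0.13447
UCL = p̄ + 3·√(p̄(1−p̄)/n) = 0.13447 + 3 × √(0.13447×0.86553/400) = 0.13447 + 3 × 0.01706 = 0.18565

0.1856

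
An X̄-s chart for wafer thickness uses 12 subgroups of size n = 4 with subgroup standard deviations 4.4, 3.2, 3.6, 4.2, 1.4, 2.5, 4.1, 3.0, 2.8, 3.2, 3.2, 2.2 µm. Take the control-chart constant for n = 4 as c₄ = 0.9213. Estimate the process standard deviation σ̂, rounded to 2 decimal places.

s̄ = (4.4 + 3.2 + 3.6 + 4.2 + 1.4 + 2.5 + 4.1 + 3.0 + 2.8 + 3.2 + 3.2 + 2.2) / 12 = 3.1500
σ̂ = s̄ / c₄ = 3.1500 / 0.9213 = 3.4191

3.42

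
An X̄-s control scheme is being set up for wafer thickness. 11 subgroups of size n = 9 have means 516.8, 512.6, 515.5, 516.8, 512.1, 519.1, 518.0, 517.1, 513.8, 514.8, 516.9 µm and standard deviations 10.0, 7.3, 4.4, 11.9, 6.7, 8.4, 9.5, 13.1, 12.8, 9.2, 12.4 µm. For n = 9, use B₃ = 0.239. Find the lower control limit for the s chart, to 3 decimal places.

2.297

s̄ = (10.0 + 7.3 + 4.4 + 11.9 + 6.7 + 8.4 + 9.5 + 13.1 + 12.8 + 9.2 + 12.4) / 11 = 9.6091
LCL_s = B₃·s̄ = 0.239 × 9.6091 = 2.2966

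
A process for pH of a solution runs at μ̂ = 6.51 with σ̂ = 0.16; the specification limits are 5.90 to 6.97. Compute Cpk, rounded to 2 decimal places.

Cpu = (USL − μ̂) / (3σ̂) = (6.97 − 6.51) / (3 × 0.16) = 0.9583; Cpl = (μ̂ − LSL) / (3σ̂) = (6.51 − 5.90) / (3 × 0.16) = 1.2708; Cpk = min(Cpu, Cpl) = 0.9583

0.96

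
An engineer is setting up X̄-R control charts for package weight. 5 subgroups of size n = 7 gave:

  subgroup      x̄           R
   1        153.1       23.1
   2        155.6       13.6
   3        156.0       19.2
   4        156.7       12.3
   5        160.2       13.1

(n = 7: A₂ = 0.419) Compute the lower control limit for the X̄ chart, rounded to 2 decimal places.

X̄̄ = (153.1 + 155.6 + 156.0 + 156.7 + 160.2) / 5 = 781.6000 / 5 = 156.3200
R̄ = (23.1 + 13.6 + 19.2 + 12.3 + 13.1) / 5 = 81.3000 / 5 = 16.2600
LCL = X̄̄ − A₂·R̄ = 156.3200 − 0.419 × 16.2600 = 149.5071

149.51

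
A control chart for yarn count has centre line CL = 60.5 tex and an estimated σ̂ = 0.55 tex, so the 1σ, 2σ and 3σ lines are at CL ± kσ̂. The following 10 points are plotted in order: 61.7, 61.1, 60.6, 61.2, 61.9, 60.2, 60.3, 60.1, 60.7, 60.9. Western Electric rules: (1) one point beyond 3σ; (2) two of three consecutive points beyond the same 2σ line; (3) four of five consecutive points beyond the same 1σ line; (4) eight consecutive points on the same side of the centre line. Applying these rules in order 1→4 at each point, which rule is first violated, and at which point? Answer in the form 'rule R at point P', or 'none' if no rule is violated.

rule 3 at point 5

Zone of each point (C = within 1σ̂, B = 1σ̂–2σ̂, A = 2σ̂–3σ̂, * = beyond 3σ̂; sign = side of CL): 1:+A, 2:+B, 3:+C, 4:+B, 5:+A, 6:-C, 7:-C, 8:-C, 9:+C, 10:+C
Rule 3 (four of five consecutive points beyond the same 1σ limit) is satisfied at point 5.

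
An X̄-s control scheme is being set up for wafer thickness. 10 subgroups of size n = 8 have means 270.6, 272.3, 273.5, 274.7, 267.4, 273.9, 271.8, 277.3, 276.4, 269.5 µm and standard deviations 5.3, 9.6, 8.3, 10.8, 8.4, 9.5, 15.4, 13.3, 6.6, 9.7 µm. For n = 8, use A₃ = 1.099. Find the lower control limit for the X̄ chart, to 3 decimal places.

X̄̄ = (270.6 + 272.3 + 273.5 + 274.7 + 267.4 + 273.9 + 271.8 + 277.3 + 276.4 + 269.5) / 10 = 272.7400
s̄ = (5.3 + 9.6 + 8.3 + 10.8 + 8.4 + 9.5 + 15.4 + 13.3 + 6.6 + 9.7) / 10 = 9.6900
LCL = X̄̄ − A₃·s̄ = 272.7400 − 1.099 × 9.6900 = 262.0907

262.091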